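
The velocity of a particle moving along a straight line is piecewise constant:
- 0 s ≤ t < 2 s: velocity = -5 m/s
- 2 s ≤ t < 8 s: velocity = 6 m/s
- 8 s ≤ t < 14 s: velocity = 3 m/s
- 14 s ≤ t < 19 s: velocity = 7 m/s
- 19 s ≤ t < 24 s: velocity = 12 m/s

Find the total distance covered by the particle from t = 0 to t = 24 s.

Distance (not displacement) is the total path length: add the absolute areas under v-t.
0–2 s: |-5| × 2 = 10 m
2–8 s: |6| × 6 = 36 m
8–14 s: |3| × 6 = 18 m
14–19 s: |7| × 5 = 35 m
19–24 s: |12| × 5 = 60 m
Total distance = 159 m

159 m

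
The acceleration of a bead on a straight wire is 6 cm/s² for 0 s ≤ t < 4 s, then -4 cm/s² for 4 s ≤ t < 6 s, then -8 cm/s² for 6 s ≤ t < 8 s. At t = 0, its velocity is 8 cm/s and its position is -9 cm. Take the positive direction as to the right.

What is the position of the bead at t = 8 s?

On each constant-a segment, Δv = aΔt and Δx = v₀Δt + ½aΔt²; chain segment to segment.
0–4 s: v starts 8 cm/s; Δx = 8·4 + ½·6·4² = 80 cm; v ends 32 cm/s.
4–6 s: v starts 32 cm/s; Δx = 32·2 + ½·-4·2² = 56 cm; v ends 24 cm/s.
6–8 s: v starts 24 cm/s; Δx = 24·2 + ½·-8·2² = 32 cm; v ends 8 cm/s.
x(8) = -9 + Σ Δx = 159 cm.

159 cm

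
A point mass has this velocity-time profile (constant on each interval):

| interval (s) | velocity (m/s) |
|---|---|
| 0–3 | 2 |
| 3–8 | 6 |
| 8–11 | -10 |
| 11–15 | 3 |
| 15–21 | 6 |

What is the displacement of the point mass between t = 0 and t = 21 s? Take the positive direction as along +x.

Net displacement equals the area under the velocity-time graph (areas below the axis count negative).
0–3 s: 2 × 3 = 6 m
3–8 s: 6 × 5 = 30 m
8–11 s: -10 × 3 = -30 m
11–15 s: 3 × 4 = 12 m
15–21 s: 6 × 6 = 36 m
Net displacement = 54 m

54 m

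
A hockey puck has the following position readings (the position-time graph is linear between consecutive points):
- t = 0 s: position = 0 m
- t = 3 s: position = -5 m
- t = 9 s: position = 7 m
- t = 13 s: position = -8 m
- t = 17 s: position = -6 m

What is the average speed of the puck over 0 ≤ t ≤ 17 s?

2 m/s

Average speed = (total path length)/(elapsed time); on a piecewise-linear x-t graph the path length is Σ|Δx|.
0–3 s: |Δx| = |-5 − 0| = 5 m
3–9 s: |Δx| = |7 − -5| = 12 m
9–13 s: |Δx| = |-8 − 7| = 15 m
13–17 s: |Δx| = |-6 − -8| = 2 m
Total path = 34 m; average speed = 34/17 = 2 m/s.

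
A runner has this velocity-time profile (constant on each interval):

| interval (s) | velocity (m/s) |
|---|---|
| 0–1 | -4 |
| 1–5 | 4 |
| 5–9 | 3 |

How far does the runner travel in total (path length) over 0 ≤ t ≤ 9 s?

Distance (not displacement) is the total path length: add the absolute areas under v-t.
0–1 s: |-4| × 1 = 4 m
1–5 s: |4| × 4 = 16 m
5–9 s: |3| × 4 = 12 m
Total distance = 32 m

32 m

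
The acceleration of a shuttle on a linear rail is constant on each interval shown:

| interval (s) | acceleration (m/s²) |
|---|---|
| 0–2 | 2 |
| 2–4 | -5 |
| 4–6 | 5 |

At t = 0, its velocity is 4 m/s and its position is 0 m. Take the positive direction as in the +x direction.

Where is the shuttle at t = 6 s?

On each constant-a segment, Δv = aΔt and Δx = v₀Δt + ½aΔt²; chain segment to segment.
0–2 s: v starts 4 m/s; Δx = 4·2 + ½·2·2² = 12 m; v ends 8 m/s.
2–4 s: v starts 8 m/s; Δx = 8·2 + ½·-5·2² = 6 m; v ends -2 m/s.
4–6 s: v starts -2 m/s; Δx = -2·2 + ½·5·2² = 6 m; v ends 8 m/s.
x(6) = 0 + Σ Δx = 24 m.

24 m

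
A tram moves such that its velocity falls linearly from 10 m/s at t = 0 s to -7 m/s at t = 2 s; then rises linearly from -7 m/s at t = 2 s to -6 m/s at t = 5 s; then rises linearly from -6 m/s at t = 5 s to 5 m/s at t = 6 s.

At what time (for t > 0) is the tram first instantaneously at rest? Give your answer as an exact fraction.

v changes sign on 0–2 s (from 10 to -7); the graph is linear there, so v = 0 at t = 0 + (-10)·(2 − 0)/(-7 − 10) = 20/17 s.

t = 20/17 s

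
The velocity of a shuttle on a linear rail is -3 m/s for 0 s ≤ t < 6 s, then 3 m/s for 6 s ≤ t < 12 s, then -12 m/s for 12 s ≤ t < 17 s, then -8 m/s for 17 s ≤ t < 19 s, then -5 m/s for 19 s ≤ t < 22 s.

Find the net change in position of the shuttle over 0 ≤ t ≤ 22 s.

Net displacement equals the area under the velocity-time graph (areas below the axis count negative).
0–6 s: -3 × 6 = -18 m
6–12 s: 3 × 6 = 18 m
12–17 s: -12 × 5 = -60 m
17–19 s: -8 × 2 = -16 m
19–22 s: -5 × 3 = -15 m
Net displacement = -91 m

-91 m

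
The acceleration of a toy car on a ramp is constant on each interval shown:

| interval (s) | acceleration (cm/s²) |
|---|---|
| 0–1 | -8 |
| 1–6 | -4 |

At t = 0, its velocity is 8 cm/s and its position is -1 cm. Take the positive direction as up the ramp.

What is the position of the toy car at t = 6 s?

-47 cm

On each constant-a segment, Δv = aΔt and Δx = v₀Δt + ½aΔt²; chain segment to segment.
0–1 s: v starts 8 cm/s; Δx = 8·1 + ½·-8·1² = 4 cm; v ends 0 cm/s.
1–6 s: v starts 0 cm/s; Δx = 0·5 + ½·-4·5² = -50 cm; v ends -20 cm/s.
x(6) = -1 + Σ Δx = -47 cm.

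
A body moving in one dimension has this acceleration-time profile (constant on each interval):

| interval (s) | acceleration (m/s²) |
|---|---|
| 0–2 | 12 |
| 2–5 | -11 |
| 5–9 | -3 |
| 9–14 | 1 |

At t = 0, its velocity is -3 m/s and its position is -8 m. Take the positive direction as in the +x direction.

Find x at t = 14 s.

On each constant-a segment, Δv = aΔt and Δx = v₀Δt + ½aΔt²; chain segment to segment.
0–2 s: v starts -3 m/s; Δx = -3·2 + ½·12·2² = 18 m; v ends 21 m/s.
2–5 s: v starts 21 m/s; Δx = 21·3 + ½·-11·3² = 13.5 m; v ends -12 m/s.
5–9 s: v starts -12 m/s; Δx = -12·4 + ½·-3·4² = -72 m; v ends -24 m/s.
9–14 s: v starts -24 m/s; Δx = -24·5 + ½·1·5² = -107.5 m; v ends -19 m/s.
x(14) = -8 + Σ Δx = -156 m.

-156 m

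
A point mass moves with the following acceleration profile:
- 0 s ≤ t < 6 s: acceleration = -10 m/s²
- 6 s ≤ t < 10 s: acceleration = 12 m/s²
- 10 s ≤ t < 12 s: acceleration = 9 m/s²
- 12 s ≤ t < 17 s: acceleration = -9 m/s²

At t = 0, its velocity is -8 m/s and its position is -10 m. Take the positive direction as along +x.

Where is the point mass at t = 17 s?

On each constant-a segment, Δv = aΔt and Δx = v₀Δt + ½aΔt²; chain segment to segment.
0–6 s: v starts -8 m/s; Δx = -8·6 + ½·-10·6² = -228 m; v ends -68 m/s.
6–10 s: v starts -68 m/s; Δx = -68·4 + ½·12·4² = -176 m; v ends -20 m/s.
10–12 s: v starts -20 m/s; Δx = -20·2 + ½·9·2² = -22 m; v ends -2 m/s.
12–17 s: v starts -2 m/s; Δx = -2·5 + ½·-9·5² = -122.5 m; v ends -47 m/s.
x(17) = -10 + Σ Δx = -558.5 m.

-558.5 m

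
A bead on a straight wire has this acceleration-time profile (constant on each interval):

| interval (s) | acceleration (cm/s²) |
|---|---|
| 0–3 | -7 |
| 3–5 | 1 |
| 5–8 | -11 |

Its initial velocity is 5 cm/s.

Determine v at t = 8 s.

Δv equals the area under the a-t graph; then v = v₀ + Δv.
0–3 s: -7 × 3 = -21 cm/s
3–5 s: 1 × 2 = 2 cm/s
5–8 s: -11 × 3 = -33 cm/s
Δv = -52 cm/s, so v(8) = 5 + (-52) = -47 cm/s.

-47 cm/s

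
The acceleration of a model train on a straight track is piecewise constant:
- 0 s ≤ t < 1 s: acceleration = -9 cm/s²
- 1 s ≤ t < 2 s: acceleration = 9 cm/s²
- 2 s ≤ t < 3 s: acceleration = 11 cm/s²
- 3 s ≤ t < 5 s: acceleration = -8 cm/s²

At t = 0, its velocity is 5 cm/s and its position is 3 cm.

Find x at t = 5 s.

30.5 cm

On each constant-a segment, Δv = aΔt and Δx = v₀Δt + ½aΔt²; chain segment to segment.
0–1 s: v starts 5 cm/s; Δx = 5·1 + ½·-9·1² = 0.5 cm; v ends -4 cm/s.
1–2 s: v starts -4 cm/s; Δx = -4·1 + ½·9·1² = 0.5 cm; v ends 5 cm/s.
2–3 s: v starts 5 cm/s; Δx = 5·1 + ½·11·1² = 10.5 cm; v ends 16 cm/s.
3–5 s: v starts 16 cm/s; Δx = 16·2 + ½·-8·2² = 16 cm; v ends 0 cm/s.
x(5) = 3 + Σ Δx = 30.5 cm.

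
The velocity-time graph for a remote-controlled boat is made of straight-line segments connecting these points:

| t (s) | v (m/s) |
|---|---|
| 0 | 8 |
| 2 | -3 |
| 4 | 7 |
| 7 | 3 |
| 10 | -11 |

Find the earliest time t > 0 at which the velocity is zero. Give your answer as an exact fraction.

t = 16/11 s

v changes sign on 0–2 s (from 8 to -3); the graph is linear there, so v = 0 at t = 0 + (-8)·(2 − 0)/(-3 − 8) = 16/11 s.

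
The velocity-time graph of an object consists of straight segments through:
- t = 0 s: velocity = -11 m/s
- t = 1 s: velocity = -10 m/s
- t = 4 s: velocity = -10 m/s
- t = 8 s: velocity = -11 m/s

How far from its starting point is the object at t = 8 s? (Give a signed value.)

-82.5 m

Net displacement equals the area under the velocity-time graph (areas below the axis count negative).
0–1 s: ½(-11 + -10)(1) = -10.5 m
1–4 s: -10 × 3 = -30 m
4–8 s: ½(-10 + -11)(4) = -42 m
Net displacement = -82.5 m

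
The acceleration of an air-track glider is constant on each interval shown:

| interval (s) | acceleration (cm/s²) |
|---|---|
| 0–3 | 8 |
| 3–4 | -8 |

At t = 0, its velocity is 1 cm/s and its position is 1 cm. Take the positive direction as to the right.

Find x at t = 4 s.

61 cm

On each constant-a segment, Δv = aΔt and Δx = v₀Δt + ½aΔt²; chain segment to segment.
0–3 s: v starts 1 cm/s; Δx = 1·3 + ½·8·3² = 39 cm; v ends 25 cm/s.
3–4 s: v starts 25 cm/s; Δx = 25·1 + ½·-8·1² = 21 cm; v ends 17 cm/s.
x(4) = 1 + Σ Δx = 61 cm.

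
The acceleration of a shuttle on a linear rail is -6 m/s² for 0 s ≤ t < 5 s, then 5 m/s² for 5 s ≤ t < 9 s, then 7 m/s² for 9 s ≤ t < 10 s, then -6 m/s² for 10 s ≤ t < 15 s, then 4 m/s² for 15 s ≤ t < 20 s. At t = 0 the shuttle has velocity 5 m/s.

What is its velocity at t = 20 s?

Δv equals the area under the a-t graph; then v = v₀ + Δv.
0–5 s: -6 × 5 = -30 m/s
5–9 s: 5 × 4 = 20 m/s
9–10 s: 7 × 1 = 7 m/s
10–15 s: -6 × 5 = -30 m/s
15–20 s: 4 × 5 = 20 m/s
Δv = -13 m/s, so v(20) = 5 + (-13) = -8 m/s.

-8 m/s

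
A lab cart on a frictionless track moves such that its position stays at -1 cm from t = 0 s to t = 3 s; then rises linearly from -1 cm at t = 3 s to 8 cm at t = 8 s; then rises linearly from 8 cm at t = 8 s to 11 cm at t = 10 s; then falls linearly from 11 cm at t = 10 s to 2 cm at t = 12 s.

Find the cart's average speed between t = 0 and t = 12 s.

1.75 cm/s

Average speed = (total path length)/(elapsed time); on a piecewise-linear x-t graph the path length is Σ|Δx|.
0–3 s: |Δx| = |-1 − -1| = 0 cm
3–8 s: |Δx| = |8 − -1| = 9 cm
8–10 s: |Δx| = |11 − 8| = 3 cm
10–12 s: |Δx| = |2 − 11| = 9 cm
Total path = 21 cm; average speed = 21/12 = 1.75 cm/s.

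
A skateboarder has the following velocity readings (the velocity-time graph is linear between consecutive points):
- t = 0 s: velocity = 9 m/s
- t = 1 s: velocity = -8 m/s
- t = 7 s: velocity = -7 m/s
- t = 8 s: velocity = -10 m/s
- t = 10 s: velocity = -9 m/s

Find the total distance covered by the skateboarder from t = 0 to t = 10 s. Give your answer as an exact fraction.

Total distance travelled is ∫|v| dt — sum the magnitudes of each area piece.
0–1 s: v = 0 at t = 9/17 s; triangle areas 81/34 + 32/17 = 145/34 m
1–7 s: |½(-8 + -7)(6)| = 45 m
7–8 s: |½(-7 + -10)(1)| = 8.5 m
8–10 s: |½(-10 + -9)(2)| = 19 m
Total distance = 1305/17 m

1305/17 m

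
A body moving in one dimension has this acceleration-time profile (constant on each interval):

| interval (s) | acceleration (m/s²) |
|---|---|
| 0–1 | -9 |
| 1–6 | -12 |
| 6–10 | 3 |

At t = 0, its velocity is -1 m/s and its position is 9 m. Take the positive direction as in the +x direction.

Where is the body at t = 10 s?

On each constant-a segment, Δv = aΔt and Δx = v₀Δt + ½aΔt²; chain segment to segment.
0–1 s: v starts -1 m/s; Δx = -1·1 + ½·-9·1² = -5.5 m; v ends -10 m/s.
1–6 s: v starts -10 m/s; Δx = -10·5 + ½·-12·5² = -200 m; v ends -70 m/s.
6–10 s: v starts -70 m/s; Δx = -70·4 + ½·3·4² = -256 m; v ends -58 m/s.
x(10) = 9 + Σ Δx = -452.5 m.

-452.5 m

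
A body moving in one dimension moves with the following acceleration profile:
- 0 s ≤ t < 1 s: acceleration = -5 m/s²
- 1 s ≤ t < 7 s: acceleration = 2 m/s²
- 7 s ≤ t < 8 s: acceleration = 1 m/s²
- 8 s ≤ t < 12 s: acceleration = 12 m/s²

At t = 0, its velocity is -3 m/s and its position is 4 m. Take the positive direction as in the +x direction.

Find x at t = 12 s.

On each constant-a segment, Δv = aΔt and Δx = v₀Δt + ½aΔt²; chain segment to segment.
0–1 s: v starts -3 m/s; Δx = -3·1 + ½·-5·1² = -5.5 m; v ends -8 m/s.
1–7 s: v starts -8 m/s; Δx = -8·6 + ½·2·6² = -12 m; v ends 4 m/s.
7–8 s: v starts 4 m/s; Δx = 4·1 + ½·1·1² = 4.5 m; v ends 5 m/s.
8–12 s: v starts 5 m/s; Δx = 5·4 + ½·12·4² = 116 m; v ends 53 m/s.
x(12) = 4 + Σ Δx = 107 m.

107 m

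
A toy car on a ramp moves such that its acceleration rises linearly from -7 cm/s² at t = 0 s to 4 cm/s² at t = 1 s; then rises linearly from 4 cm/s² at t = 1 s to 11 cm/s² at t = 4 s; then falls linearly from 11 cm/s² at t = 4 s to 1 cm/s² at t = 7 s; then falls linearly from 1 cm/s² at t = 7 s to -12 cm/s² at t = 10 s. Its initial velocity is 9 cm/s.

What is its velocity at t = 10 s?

31.5 cm/s

Δv equals the area under the a-t graph; then v = v₀ + Δv.
0–1 s: ½(-7 + 4)(1) = -1.5 cm/s
1–4 s: ½(4 + 11)(3) = 22.5 cm/s
4–7 s: ½(11 + 1)(3) = 18 cm/s
7–10 s: ½(1 + -12)(3) = -16.5 cm/s
Δv = 22.5 cm/s, so v(10) = 9 + (22.5) = 31.5 cm/s.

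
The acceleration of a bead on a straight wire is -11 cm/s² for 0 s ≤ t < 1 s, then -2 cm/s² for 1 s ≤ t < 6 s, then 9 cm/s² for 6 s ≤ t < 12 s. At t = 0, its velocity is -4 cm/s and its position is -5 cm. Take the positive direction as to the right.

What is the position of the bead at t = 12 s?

On each constant-a segment, Δv = aΔt and Δx = v₀Δt + ½aΔt²; chain segment to segment.
0–1 s: v starts -4 cm/s; Δx = -4·1 + ½·-11·1² = -9.5 cm; v ends -15 cm/s.
1–6 s: v starts -15 cm/s; Δx = -15·5 + ½·-2·5² = -100 cm; v ends -25 cm/s.
6–12 s: v starts -25 cm/s; Δx = -25·6 + ½·9·6² = 12 cm; v ends 29 cm/s.
x(12) = -5 + Σ Δx = -102.5 cm.

-102.5 cm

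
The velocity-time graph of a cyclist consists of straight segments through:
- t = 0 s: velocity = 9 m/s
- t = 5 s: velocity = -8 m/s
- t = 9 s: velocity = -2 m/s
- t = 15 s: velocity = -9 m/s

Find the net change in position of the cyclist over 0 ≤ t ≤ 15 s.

Displacement is the signed area under the v-t curve.
0–5 s: ½(9 + -8)(5) = 2.5 m
5–9 s: ½(-8 + -2)(4) = -20 m
9–15 s: ½(-2 + -9)(6) = -33 m
Net displacement = -50.5 m

-50.5 m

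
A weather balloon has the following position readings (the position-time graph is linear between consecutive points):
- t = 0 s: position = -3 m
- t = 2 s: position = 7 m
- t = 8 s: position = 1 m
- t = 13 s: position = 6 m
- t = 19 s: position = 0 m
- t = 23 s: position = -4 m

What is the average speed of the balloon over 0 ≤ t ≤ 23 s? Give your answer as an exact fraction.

Average speed = (total path length)/(elapsed time); on a piecewise-linear x-t graph the path length is Σ|Δx|.
0–2 s: |Δx| = |7 − -3| = 10 m
2–8 s: |Δx| = |1 − 7| = 6 m
8–13 s: |Δx| = |6 − 1| = 5 m
13–19 s: |Δx| = |0 − 6| = 6 m
19–23 s: |Δx| = |-4 − 0| = 4 m
Total path = 31 m; average speed = 31/23 = 31/23 m/s.

31/23 m/s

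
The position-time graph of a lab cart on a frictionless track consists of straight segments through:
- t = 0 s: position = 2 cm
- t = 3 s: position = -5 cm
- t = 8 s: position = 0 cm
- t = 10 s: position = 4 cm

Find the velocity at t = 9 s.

Velocity is the slope of the x-t graph on 8–10 s: (4 − 0)/(10 − 8) = 2 cm/s.

2 cm/s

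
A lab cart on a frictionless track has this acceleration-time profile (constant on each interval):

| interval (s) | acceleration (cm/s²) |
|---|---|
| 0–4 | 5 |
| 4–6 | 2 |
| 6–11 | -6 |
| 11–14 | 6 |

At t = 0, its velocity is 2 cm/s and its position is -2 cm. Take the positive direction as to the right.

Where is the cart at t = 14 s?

164 cm

On each constant-a segment, Δv = aΔt and Δx = v₀Δt + ½aΔt²; chain segment to segment.
0–4 s: v starts 2 cm/s; Δx = 2·4 + ½·5·4² = 48 cm; v ends 22 cm/s.
4–6 s: v starts 22 cm/s; Δx = 22·2 + ½·2·2² = 48 cm; v ends 26 cm/s.
6–11 s: v starts 26 cm/s; Δx = 26·5 + ½·-6·5² = 55 cm; v ends -4 cm/s.
11–14 s: v starts -4 cm/s; Δx = -4·3 + ½·6·3² = 15 cm; v ends 14 cm/s.
x(14) = -2 + Σ Δx = 164 cm.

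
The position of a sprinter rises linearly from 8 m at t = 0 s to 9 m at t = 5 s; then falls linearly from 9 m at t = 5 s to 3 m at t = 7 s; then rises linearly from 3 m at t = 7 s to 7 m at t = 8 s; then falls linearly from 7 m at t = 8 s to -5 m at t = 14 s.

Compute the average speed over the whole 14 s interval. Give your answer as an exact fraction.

23/14 m/s

Average speed = (total path length)/(elapsed time); on a piecewise-linear x-t graph the path length is Σ|Δx|.
0–5 s: |Δx| = |9 − 8| = 1 m
5–7 s: |Δx| = |3 − 9| = 6 m
7–8 s: |Δx| = |7 − 3| = 4 m
8–14 s: |Δx| = |-5 − 7| = 12 m
Total path = 23 m; average speed = 23/14 = 23/14 m/s.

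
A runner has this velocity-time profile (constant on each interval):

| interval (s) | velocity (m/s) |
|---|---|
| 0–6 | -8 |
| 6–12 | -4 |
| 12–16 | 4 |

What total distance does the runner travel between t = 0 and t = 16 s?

88 m

Distance (not displacement) is the total path length: add the absolute areas under v-t.
0–6 s: |-8| × 6 = 48 m
6–12 s: |-4| × 6 = 24 m
12–16 s: |4| × 4 = 16 m
Total distance = 88 m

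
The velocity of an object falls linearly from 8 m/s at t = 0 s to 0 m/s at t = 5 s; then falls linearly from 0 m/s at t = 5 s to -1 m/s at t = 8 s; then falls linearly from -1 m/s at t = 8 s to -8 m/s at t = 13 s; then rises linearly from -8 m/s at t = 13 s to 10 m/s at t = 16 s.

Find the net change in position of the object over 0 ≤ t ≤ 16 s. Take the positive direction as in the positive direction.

Displacement is the signed area under the v-t curve.
0–5 s: ½(8 + 0)(5) = 20 m
5–8 s: ½(0 + -1)(3) = -1.5 m
8–13 s: ½(-1 + -8)(5) = -22.5 m
13–16 s: ½(-8 + 10)(3) = 3 m
Net displacement = -1 m

-1 m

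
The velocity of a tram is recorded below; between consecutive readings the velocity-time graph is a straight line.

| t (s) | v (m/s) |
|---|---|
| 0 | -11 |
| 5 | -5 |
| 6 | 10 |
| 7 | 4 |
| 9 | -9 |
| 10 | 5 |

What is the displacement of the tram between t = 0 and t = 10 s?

Displacement is the signed area under the v-t curve.
0–5 s: ½(-11 + -5)(5) = -40 m
5–6 s: ½(-5 + 10)(1) = 2.5 m
6–7 s: ½(10 + 4)(1) = 7 m
7–9 s: ½(4 + -9)(2) = -5 m
9–10 s: ½(-9 + 5)(1) = -2 m
Net displacement = -37.5 m

-37.5 m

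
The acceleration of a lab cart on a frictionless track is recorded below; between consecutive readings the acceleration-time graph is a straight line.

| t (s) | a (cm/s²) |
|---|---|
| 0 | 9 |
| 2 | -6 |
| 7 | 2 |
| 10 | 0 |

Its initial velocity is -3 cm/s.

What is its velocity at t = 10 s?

-7 cm/s

Δv equals the area under the a-t graph; then v = v₀ + Δv.
0–2 s: ½(9 + -6)(2) = 3 cm/s
2–7 s: ½(-6 + 2)(5) = -10 cm/s
7–10 s: ½(2 + 0)(3) = 3 cm/s
Δv = -4 cm/s, so v(10) = -3 + (-4) = -7 cm/s.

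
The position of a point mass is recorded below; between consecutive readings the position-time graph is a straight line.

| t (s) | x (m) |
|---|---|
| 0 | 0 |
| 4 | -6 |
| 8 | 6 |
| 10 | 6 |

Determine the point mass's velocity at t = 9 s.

Velocity is the slope of the x-t graph on 8–10 s: (6 − 6)/(10 − 8) = 0 m/s.

0 m/s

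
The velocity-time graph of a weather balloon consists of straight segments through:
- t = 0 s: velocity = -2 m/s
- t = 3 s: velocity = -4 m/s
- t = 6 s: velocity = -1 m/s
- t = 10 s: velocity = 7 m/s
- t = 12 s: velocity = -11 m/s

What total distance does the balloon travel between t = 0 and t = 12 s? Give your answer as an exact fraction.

Total distance travelled is ∫|v| dt — sum the magnitudes of each area piece.
0–3 s: |½(-2 + -4)(3)| = 9 m
3–6 s: |½(-4 + -1)(3)| = 7.5 m
6–10 s: v = 0 at t = 6.5 s; triangle areas 0.25 + 12.25 = 12.5 m
10–12 s: v = 0 at t = 97/9 s; triangle areas 49/18 + 121/18 = 85/9 m
Total distance = 346/9 m

346/9 m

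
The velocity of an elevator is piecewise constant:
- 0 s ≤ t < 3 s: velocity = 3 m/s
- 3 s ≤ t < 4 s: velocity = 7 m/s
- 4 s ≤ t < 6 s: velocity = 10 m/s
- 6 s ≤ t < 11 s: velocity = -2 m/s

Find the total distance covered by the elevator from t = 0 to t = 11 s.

46 m

Total distance travelled is ∫|v| dt — sum the magnitudes of each area piece.
0–3 s: |3| × 3 = 9 m
3–4 s: |7| × 1 = 7 m
4–6 s: |10| × 2 = 20 m
6–11 s: |-2| × 5 = 10 m
Total distance = 46 m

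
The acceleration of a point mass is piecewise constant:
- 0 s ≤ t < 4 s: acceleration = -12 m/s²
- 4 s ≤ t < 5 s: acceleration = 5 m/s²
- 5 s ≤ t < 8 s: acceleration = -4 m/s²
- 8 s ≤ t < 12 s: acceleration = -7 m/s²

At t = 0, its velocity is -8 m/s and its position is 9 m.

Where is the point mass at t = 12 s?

On each constant-a segment, Δv = aΔt and Δx = v₀Δt + ½aΔt²; chain segment to segment.
0–4 s: v starts -8 m/s; Δx = -8·4 + ½·-12·4² = -128 m; v ends -56 m/s.
4–5 s: v starts -56 m/s; Δx = -56·1 + ½·5·1² = -53.5 m; v ends -51 m/s.
5–8 s: v starts -51 m/s; Δx = -51·3 + ½·-4·3² = -171 m; v ends -63 m/s.
8–12 s: v starts -63 m/s; Δx = -63·4 + ½·-7·4² = -308 m; v ends -91 m/s.
x(12) = 9 + Σ Δx = -651.5 m.

-651.5 m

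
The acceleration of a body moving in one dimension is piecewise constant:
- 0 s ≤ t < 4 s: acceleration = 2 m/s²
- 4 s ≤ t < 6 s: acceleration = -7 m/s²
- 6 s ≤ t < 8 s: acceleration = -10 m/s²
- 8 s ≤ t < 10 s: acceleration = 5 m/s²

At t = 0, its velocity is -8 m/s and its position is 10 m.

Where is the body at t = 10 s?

-126 m

On each constant-a segment, Δv = aΔt and Δx = v₀Δt + ½aΔt²; chain segment to segment.
0–4 s: v starts -8 m/s; Δx = -8·4 + ½·2·4² = -16 m; v ends 0 m/s.
4–6 s: v starts 0 m/s; Δx = 0·2 + ½·-7·2² = -14 m; v ends -14 m/s.
6–8 s: v starts -14 m/s; Δx = -14·2 + ½·-10·2² = -48 m; v ends -34 m/s.
8–10 s: v starts -34 m/s; Δx = -34·2 + ½·5·2² = -58 m; v ends -24 m/s.
x(10) = 10 + Σ Δx = -126 m.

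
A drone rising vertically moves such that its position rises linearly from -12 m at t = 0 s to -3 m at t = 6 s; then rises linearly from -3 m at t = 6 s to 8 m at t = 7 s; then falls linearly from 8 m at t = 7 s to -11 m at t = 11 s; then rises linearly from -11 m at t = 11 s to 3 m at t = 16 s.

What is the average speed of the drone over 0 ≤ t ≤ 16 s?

3.3125 m/s

Average speed = (total path length)/(elapsed time); on a piecewise-linear x-t graph the path length is Σ|Δx|.
0–6 s: |Δx| = |-3 − -12| = 9 m
6–7 s: |Δx| = |8 − -3| = 11 m
7–11 s: |Δx| = |-11 − 8| = 19 m
11–16 s: |Δx| = |3 − -11| = 14 m
Total path = 53 m; average speed = 53/16 = 3.3125 m/s.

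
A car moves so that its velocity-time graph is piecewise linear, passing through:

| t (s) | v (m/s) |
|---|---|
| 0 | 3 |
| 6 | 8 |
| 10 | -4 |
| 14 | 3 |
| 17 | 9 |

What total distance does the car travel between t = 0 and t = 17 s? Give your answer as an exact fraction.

1501/21 m

Total distance travelled is ∫|v| dt — sum the magnitudes of each area piece.
0–6 s: |½(3 + 8)(6)| = 33 m
6–10 s: v = 0 at t = 26/3 s; triangle areas 32/3 + 8/3 = 40/3 m
10–14 s: v = 0 at t = 86/7 s; triangle areas 32/7 + 18/7 = 50/7 m
14–17 s: |½(3 + 9)(3)| = 18 m
Total distance = 1501/21 m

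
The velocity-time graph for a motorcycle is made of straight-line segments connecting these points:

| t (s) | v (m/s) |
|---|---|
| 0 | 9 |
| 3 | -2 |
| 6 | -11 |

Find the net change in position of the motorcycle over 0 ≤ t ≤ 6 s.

Displacement is the signed area under the v-t curve.
0–3 s: ½(9 + -2)(3) = 10.5 m
3–6 s: ½(-2 + -11)(3) = -19.5 m
Net displacement = -9 m

-9 m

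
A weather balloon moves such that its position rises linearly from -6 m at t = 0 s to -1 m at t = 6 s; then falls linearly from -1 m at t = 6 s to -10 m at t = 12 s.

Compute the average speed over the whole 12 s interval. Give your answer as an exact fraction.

7/6 m/s

Average speed = (total path length)/(elapsed time); on a piecewise-linear x-t graph the path length is Σ|Δx|.
0–6 s: |Δx| = |-1 − -6| = 5 m
6–12 s: |Δx| = |-10 − -1| = 9 m
Total path = 14 m; average speed = 14/12 = 7/6 m/s.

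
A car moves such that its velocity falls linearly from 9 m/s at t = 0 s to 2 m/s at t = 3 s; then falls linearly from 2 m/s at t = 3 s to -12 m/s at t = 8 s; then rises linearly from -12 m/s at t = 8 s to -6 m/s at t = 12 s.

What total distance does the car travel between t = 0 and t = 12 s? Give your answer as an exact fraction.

Total distance travelled is ∫|v| dt — sum the magnitudes of each area piece.
0–3 s: |½(9 + 2)(3)| = 16.5 m
3–8 s: v = 0 at t = 26/7 s; triangle areas 5/7 + 180/7 = 185/7 m
8–12 s: |½(-12 + -6)(4)| = 36 m
Total distance = 1105/14 m

1105/14 m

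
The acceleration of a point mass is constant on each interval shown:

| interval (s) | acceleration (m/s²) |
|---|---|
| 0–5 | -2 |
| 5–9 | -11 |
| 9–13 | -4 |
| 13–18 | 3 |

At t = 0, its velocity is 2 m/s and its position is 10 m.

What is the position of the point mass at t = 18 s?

On each constant-a segment, Δv = aΔt and Δx = v₀Δt + ½aΔt²; chain segment to segment.
0–5 s: v starts 2 m/s; Δx = 2·5 + ½·-2·5² = -15 m; v ends -8 m/s.
5–9 s: v starts -8 m/s; Δx = -8·4 + ½·-11·4² = -120 m; v ends -52 m/s.
9–13 s: v starts -52 m/s; Δx = -52·4 + ½·-4·4² = -240 m; v ends -68 m/s.
13–18 s: v starts -68 m/s; Δx = -68·5 + ½·3·5² = -302.5 m; v ends -53 m/s.
x(18) = 10 + Σ Δx = -667.5 m.

-667.5 m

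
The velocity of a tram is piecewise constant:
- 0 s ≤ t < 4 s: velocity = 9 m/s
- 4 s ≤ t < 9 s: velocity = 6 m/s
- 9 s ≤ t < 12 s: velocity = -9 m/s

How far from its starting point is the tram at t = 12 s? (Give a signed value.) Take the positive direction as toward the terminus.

Displacement is the signed area under the v-t curve.
0–4 s: 9 × 4 = 36 m
4–9 s: 6 × 5 = 30 m
9–12 s: -9 × 3 = -27 m
Net displacement = 39 m

39 m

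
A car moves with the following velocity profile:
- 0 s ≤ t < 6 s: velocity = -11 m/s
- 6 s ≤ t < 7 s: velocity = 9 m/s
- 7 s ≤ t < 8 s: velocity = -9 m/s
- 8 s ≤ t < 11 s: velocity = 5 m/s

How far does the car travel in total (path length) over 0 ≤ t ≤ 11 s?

Distance (not displacement) is the total path length: add the absolute areas under v-t.
0–6 s: |-11| × 6 = 66 m
6–7 s: |9| × 1 = 9 m
7–8 s: |-9| × 1 = 9 m
8–11 s: |5| × 3 = 15 m
Total distance = 99 m

99 m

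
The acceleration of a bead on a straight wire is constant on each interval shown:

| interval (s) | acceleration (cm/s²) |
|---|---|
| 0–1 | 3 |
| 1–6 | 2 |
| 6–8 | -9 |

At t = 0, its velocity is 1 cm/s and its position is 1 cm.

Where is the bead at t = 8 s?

On each constant-a segment, Δv = aΔt and Δx = v₀Δt + ½aΔt²; chain segment to segment.
0–1 s: v starts 1 cm/s; Δx = 1·1 + ½·3·1² = 2.5 cm; v ends 4 cm/s.
1–6 s: v starts 4 cm/s; Δx = 4·5 + ½·2·5² = 45 cm; v ends 14 cm/s.
6–8 s: v starts 14 cm/s; Δx = 14·2 + ½·-9·2² = 10 cm; v ends -4 cm/s.
x(8) = 1 + Σ Δx = 58.5 cm.

58.5 cm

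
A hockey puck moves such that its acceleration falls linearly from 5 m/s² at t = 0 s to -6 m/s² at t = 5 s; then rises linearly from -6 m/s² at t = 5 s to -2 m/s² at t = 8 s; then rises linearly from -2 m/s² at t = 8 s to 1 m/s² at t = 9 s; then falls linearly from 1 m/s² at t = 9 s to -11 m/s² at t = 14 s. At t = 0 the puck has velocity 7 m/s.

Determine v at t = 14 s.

-33 m/s

Δv equals the area under the a-t graph; then v = v₀ + Δv.
0–5 s: ½(5 + -6)(5) = -2.5 m/s
5–8 s: ½(-6 + -2)(3) = -12 m/s
8–9 s: ½(-2 + 1)(1) = -0.5 m/s
9–14 s: ½(1 + -11)(5) = -25 m/s
Δv = -40 m/s, so v(14) = 7 + (-40) = -33 m/s.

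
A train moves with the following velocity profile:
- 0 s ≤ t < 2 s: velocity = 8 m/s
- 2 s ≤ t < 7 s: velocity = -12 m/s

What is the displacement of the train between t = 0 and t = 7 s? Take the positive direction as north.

-44 m

Displacement is the signed area under the v-t curve.
0–2 s: 8 × 2 = 16 m
2–7 s: -12 × 5 = -60 m
Net displacement = -44 m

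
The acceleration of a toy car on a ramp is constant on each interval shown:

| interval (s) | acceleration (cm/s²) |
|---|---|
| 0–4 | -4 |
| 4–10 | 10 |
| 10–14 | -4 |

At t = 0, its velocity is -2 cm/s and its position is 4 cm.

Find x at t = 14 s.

172 cm

On each constant-a segment, Δv = aΔt and Δx = v₀Δt + ½aΔt²; chain segment to segment.
0–4 s: v starts -2 cm/s; Δx = -2·4 + ½·-4·4² = -40 cm; v ends -18 cm/s.
4–10 s: v starts -18 cm/s; Δx = -18·6 + ½·10·6² = 72 cm; v ends 42 cm/s.
10–14 s: v starts 42 cm/s; Δx = 42·4 + ½·-4·4² = 136 cm; v ends 26 cm/s.
x(14) = 4 + Σ Δx = 172 cm.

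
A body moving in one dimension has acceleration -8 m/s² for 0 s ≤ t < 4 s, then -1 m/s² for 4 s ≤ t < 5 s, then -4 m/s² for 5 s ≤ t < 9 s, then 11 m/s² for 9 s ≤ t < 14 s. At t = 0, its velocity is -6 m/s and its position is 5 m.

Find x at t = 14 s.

On each constant-a segment, Δv = aΔt and Δx = v₀Δt + ½aΔt²; chain segment to segment.
0–4 s: v starts -6 m/s; Δx = -6·4 + ½·-8·4² = -88 m; v ends -38 m/s.
4–5 s: v starts -38 m/s; Δx = -38·1 + ½·-1·1² = -38.5 m; v ends -39 m/s.
5–9 s: v starts -39 m/s; Δx = -39·4 + ½·-4·4² = -188 m; v ends -55 m/s.
9–14 s: v starts -55 m/s; Δx = -55·5 + ½·11·5² = -137.5 m; v ends 0 m/s.
x(14) = 5 + Σ Δx = -447 m.

-447 m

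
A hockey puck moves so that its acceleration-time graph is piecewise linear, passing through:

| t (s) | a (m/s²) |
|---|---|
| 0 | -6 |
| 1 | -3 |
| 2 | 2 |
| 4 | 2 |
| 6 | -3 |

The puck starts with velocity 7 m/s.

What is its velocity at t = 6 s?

Δv equals the area under the a-t graph; then v = v₀ + Δv.
0–1 s: ½(-6 + -3)(1) = -4.5 m/s
1–2 s: ½(-3 + 2)(1) = -0.5 m/s
2–4 s: 2 × 2 = 4 m/s
4–6 s: ½(2 + -3)(2) = -1 m/s
Δv = -2 m/s, so v(6) = 7 + (-2) = 5 m/s.

5 m/s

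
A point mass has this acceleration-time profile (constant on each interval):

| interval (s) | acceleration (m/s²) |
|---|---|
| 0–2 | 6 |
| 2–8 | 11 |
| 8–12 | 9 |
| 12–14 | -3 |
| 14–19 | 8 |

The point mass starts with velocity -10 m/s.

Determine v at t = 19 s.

138 m/s

Δv equals the area under the a-t graph; then v = v₀ + Δv.
0–2 s: 6 × 2 = 12 m/s
2–8 s: 11 × 6 = 66 m/s
8–12 s: 9 × 4 = 36 m/s
12–14 s: -3 × 2 = -6 m/s
14–19 s: 8 × 5 = 40 m/s
Δv = 148 m/s, so v(19) = -10 + (148) = 138 m/s.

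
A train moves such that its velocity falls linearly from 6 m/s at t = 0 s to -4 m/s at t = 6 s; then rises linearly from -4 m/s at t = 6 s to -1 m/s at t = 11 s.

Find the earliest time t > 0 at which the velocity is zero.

t = 3.6 s

v changes sign on 0–6 s (from 6 to -4); the graph is linear there, so v = 0 at t = 0 + (-6)·(6 − 0)/(-4 − 6) = 3.6 s.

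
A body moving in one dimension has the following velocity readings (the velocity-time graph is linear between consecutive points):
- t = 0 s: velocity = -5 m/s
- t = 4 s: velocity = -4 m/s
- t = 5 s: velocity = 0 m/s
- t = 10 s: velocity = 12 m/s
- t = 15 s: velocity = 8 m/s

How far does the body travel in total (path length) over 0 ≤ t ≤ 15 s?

Distance (not displacement) is the total path length: add the absolute areas under v-t.
0–4 s: |½(-5 + -4)(4)| = 18 m
4–5 s: |½(-4 + 0)(1)| = 2 m
5–10 s: |½(0 + 12)(5)| = 30 m
10–15 s: |½(12 + 8)(5)| = 50 m
Total distance = 100 m

100 m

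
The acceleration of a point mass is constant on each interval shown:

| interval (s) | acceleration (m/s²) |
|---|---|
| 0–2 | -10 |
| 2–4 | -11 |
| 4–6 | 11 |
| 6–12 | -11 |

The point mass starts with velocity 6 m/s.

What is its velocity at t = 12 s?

-80 m/s

Δv equals the area under the a-t graph; then v = v₀ + Δv.
0–2 s: -10 × 2 = -20 m/s
2–4 s: -11 × 2 = -22 m/s
4–6 s: 11 × 2 = 22 m/s
6–12 s: -11 × 6 = -66 m/s
Δv = -86 m/s, so v(12) = 6 + (-86) = -80 m/s.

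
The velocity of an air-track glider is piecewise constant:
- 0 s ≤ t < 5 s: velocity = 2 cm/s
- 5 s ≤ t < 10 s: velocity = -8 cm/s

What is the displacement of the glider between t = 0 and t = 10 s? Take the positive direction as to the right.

-30 cm

Displacement is the signed area under the v-t curve.
0–5 s: 2 × 5 = 10 cm
5–10 s: -8 × 5 = -40 cm
Net displacement = -30 cm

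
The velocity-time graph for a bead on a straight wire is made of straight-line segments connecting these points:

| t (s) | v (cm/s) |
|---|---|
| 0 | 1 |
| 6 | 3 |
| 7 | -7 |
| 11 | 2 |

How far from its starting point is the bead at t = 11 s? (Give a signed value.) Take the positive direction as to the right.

Net displacement equals the area under the velocity-time graph (areas below the axis count negative).
0–6 s: ½(1 + 3)(6) = 12 cm
6–7 s: ½(3 + -7)(1) = -2 cm
7–11 s: ½(-7 + 2)(4) = -10 cm
Net displacement = 0 cm

0 cm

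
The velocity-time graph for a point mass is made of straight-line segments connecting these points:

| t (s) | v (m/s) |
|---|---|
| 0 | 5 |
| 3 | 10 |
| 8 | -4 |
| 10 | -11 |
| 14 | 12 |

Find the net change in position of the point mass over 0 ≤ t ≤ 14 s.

24.5 m

Net displacement equals the area under the velocity-time graph (areas below the axis count negative).
0–3 s: ½(5 + 10)(3) = 22.5 m
3–8 s: ½(10 + -4)(5) = 15 m
8–10 s: ½(-4 + -11)(2) = -15 m
10–14 s: ½(-11 + 12)(4) = 2 m
Net displacement = 24.5 m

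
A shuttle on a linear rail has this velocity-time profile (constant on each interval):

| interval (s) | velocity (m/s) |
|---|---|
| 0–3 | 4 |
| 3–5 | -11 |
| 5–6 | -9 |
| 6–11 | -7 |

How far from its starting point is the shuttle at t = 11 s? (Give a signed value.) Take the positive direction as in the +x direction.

-54 m

Displacement is the signed area under the v-t curve.
0–3 s: 4 × 3 = 12 m
3–5 s: -11 × 2 = -22 m
5–6 s: -9 × 1 = -9 m
6–11 s: -7 × 5 = -35 m
Net displacement = -54 m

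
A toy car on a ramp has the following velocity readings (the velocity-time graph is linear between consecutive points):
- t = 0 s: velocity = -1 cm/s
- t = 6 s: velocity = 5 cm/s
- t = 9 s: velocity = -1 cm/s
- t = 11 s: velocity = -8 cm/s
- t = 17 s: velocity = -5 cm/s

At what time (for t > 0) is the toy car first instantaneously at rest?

v changes sign on 0–6 s (from -1 to 5); the graph is linear there, so v = 0 at t = 0 + (1)·(6 − 0)/(5 − -1) = 1 s.

t = 1 s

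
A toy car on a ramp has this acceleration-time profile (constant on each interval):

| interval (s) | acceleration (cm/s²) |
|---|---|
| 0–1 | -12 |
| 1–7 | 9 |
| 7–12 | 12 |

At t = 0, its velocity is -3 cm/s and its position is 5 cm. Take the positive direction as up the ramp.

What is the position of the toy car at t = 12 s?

413 cm

On each constant-a segment, Δv = aΔt and Δx = v₀Δt + ½aΔt²; chain segment to segment.
0–1 s: v starts -3 cm/s; Δx = -3·1 + ½·-12·1² = -9 cm; v ends -15 cm/s.
1–7 s: v starts -15 cm/s; Δx = -15·6 + ½·9·6² = 72 cm; v ends 39 cm/s.
7–12 s: v starts 39 cm/s; Δx = 39·5 + ½·12·5² = 345 cm; v ends 99 cm/s.
x(12) = 5 + Σ Δx = 413 cm.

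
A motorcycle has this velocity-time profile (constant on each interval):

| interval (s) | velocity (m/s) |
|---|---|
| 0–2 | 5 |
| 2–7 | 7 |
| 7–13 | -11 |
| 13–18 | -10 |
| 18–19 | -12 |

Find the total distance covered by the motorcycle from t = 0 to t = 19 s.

173 m

Total distance travelled is ∫|v| dt — sum the magnitudes of each area piece.
0–2 s: |5| × 2 = 10 m
2–7 s: |7| × 5 = 35 m
7–13 s: |-11| × 6 = 66 m
13–18 s: |-10| × 5 = 50 m
18–19 s: |-12| × 1 = 12 m
Total distance = 173 m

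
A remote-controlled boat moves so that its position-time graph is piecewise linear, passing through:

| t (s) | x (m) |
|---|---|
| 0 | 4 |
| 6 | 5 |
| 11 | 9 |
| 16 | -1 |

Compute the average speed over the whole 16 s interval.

0.9375 m/s

Average speed = (total path length)/(elapsed time); on a piecewise-linear x-t graph the path length is Σ|Δx|.
0–6 s: |Δx| = |5 − 4| = 1 m
6–11 s: |Δx| = |9 − 5| = 4 m
11–16 s: |Δx| = |-1 − 9| = 10 m
Total path = 15 m; average speed = 15/16 = 0.9375 m/s.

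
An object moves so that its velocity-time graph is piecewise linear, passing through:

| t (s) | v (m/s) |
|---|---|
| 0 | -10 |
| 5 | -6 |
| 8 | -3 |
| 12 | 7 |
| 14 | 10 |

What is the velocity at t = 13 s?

On 12–14 s the graph is linear from 7 to 10 m/s: v(13) = 7 + (10 − 7)·(13 − 12)/(14 − 12) = 8.5 m/s.

8.5 m/s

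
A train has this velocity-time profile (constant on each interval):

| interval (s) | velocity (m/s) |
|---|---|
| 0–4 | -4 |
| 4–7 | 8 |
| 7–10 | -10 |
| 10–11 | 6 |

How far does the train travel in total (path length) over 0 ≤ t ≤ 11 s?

76 m

Total distance travelled is ∫|v| dt — sum the magnitudes of each area piece.
0–4 s: |-4| × 4 = 16 m
4–7 s: |8| × 3 = 24 m
7–10 s: |-10| × 3 = 30 m
10–11 s: |6| × 1 = 6 m
Total distance = 76 m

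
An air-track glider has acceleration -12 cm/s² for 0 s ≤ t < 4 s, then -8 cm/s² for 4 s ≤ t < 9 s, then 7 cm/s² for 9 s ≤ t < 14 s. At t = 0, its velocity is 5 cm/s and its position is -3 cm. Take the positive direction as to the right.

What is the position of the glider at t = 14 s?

-721.5 cm

On each constant-a segment, Δv = aΔt and Δx = v₀Δt + ½aΔt²; chain segment to segment.
0–4 s: v starts 5 cm/s; Δx = 5·4 + ½·-12·4² = -76 cm; v ends -43 cm/s.
4–9 s: v starts -43 cm/s; Δx = -43·5 + ½·-8·5² = -315 cm; v ends -83 cm/s.
9–14 s: v starts -83 cm/s; Δx = -83·5 + ½·7·5² = -327.5 cm; v ends -48 cm/s.
x(14) = -3 + Σ Δx = -721.5 cm.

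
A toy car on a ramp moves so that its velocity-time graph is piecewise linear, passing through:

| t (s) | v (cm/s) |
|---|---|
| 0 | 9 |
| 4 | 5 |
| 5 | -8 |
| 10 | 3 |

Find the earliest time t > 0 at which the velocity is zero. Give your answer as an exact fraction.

v changes sign on 4–5 s (from 5 to -8); the graph is linear there, so v = 0 at t = 4 + (-5)·(5 − 4)/(-8 − 5) = 57/13 s.

t = 57/13 s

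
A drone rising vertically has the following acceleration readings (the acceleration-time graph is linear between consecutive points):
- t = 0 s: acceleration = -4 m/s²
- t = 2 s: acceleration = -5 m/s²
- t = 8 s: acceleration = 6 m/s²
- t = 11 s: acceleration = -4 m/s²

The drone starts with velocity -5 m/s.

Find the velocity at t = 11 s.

Δv equals the area under the a-t graph; then v = v₀ + Δv.
0–2 s: ½(-4 + -5)(2) = -9 m/s
2–8 s: ½(-5 + 6)(6) = 3 m/s
8–11 s: ½(6 + -4)(3) = 3 m/s
Δv = -3 m/s, so v(11) = -5 + (-3) = -8 m/s.

-8 m/s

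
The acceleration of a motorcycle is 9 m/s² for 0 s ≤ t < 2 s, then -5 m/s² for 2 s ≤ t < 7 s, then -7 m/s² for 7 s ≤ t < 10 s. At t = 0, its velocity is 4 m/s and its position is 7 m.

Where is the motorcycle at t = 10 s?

On each constant-a segment, Δv = aΔt and Δx = v₀Δt + ½aΔt²; chain segment to segment.
0–2 s: v starts 4 m/s; Δx = 4·2 + ½·9·2² = 26 m; v ends 22 m/s.
2–7 s: v starts 22 m/s; Δx = 22·5 + ½·-5·5² = 47.5 m; v ends -3 m/s.
7–10 s: v starts -3 m/s; Δx = -3·3 + ½·-7·3² = -40.5 m; v ends -24 m/s.
x(10) = 7 + Σ Δx = 40 m.

40 m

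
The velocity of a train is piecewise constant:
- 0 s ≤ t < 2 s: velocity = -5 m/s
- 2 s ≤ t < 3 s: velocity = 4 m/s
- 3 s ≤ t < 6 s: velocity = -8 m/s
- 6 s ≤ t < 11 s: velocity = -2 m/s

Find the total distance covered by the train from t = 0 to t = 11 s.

48 m

Distance (not displacement) is the total path length: add the absolute areas under v-t.
0–2 s: |-5| × 2 = 10 m
2–3 s: |4| × 1 = 4 m
3–6 s: |-8| × 3 = 24 m
6–11 s: |-2| × 5 = 10 m
Total distance = 48 m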